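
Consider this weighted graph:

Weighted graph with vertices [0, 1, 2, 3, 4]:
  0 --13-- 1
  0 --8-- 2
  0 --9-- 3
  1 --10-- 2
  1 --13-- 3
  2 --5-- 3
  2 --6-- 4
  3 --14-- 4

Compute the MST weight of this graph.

Applying Kruskal's algorithm (sort edges by weight, add if no cycle):
  Add (2,3) w=5
  Add (2,4) w=6
  Add (0,2) w=8
  Skip (0,3) w=9 (creates cycle)
  Add (1,2) w=10
  Skip (0,1) w=13 (creates cycle)
  Skip (1,3) w=13 (creates cycle)
  Skip (3,4) w=14 (creates cycle)
MST weight = 29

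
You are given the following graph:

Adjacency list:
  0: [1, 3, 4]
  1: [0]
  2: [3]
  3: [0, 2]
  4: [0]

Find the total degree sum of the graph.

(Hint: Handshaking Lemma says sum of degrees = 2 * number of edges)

Count edges: 4 edges.
By Handshaking Lemma: sum of degrees = 2 * 4 = 8.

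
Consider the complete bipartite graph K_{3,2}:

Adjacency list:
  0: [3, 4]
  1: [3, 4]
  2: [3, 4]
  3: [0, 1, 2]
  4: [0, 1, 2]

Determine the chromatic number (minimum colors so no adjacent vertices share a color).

K_{3,2} is bipartite: vertices split into two independent sets of size 3 and 2.
Color one set 0, the other 1. No adjacent vertices share a color.
Chromatic number = 2.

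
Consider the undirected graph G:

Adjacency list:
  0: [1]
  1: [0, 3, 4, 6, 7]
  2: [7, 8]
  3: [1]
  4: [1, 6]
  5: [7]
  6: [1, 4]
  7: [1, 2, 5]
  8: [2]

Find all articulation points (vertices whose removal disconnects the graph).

An articulation point is a vertex whose removal disconnects the graph.
Articulation points: [1, 2, 7]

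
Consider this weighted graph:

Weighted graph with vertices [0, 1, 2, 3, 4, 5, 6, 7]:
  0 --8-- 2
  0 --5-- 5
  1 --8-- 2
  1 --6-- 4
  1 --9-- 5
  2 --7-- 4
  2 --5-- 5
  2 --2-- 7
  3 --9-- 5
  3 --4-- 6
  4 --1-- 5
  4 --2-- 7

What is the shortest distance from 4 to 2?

Using Dijkstra's algorithm from vertex 4:
Shortest path: 4 -> 7 -> 2
Total weight: 2 + 2 = 4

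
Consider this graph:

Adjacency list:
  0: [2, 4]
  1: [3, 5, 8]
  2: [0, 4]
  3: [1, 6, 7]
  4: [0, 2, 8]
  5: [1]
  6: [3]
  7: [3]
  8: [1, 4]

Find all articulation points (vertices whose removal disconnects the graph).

An articulation point is a vertex whose removal disconnects the graph.
Articulation points: [1, 3, 4, 8]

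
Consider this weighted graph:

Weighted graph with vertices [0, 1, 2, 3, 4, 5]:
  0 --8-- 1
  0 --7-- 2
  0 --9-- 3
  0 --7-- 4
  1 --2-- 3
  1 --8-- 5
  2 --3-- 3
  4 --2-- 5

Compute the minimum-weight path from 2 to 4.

Using Dijkstra's algorithm from vertex 2:
Shortest path: 2 -> 0 -> 4
Total weight: 7 + 7 = 14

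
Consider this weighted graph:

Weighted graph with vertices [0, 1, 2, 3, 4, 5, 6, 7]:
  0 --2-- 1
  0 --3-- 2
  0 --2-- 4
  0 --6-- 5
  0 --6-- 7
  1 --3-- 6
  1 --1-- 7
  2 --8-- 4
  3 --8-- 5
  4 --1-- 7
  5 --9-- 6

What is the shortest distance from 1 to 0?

Using Dijkstra's algorithm from vertex 1:
Shortest path: 1 -> 0
Total weight: 2 = 2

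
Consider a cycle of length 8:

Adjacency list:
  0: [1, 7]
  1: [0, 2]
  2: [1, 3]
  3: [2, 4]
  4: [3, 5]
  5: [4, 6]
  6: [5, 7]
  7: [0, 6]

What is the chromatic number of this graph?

This is an even cycle (C_8). Even cycles are bipartite.
Chromatic number = 2.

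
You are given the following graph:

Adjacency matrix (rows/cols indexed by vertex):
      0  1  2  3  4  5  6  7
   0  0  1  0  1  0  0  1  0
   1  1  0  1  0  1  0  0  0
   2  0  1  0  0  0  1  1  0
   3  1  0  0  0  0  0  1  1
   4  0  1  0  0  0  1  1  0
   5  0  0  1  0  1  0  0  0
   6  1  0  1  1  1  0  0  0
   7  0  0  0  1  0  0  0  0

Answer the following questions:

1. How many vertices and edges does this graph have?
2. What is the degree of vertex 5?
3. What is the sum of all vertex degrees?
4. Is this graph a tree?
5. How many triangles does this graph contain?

Count: 8 vertices, 11 edges.
Vertex 5 has neighbors [2, 4], degree = 2.
Handshaking lemma: 2 * 11 = 22.
A tree on 8 vertices has 7 edges. This graph has 11 edges (4 extra). Not a tree.
Number of triangles = 1.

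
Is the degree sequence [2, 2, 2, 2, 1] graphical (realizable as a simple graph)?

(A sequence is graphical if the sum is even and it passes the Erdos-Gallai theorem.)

Sum of degrees = 9. Sum is odd, so the sequence is NOT graphical.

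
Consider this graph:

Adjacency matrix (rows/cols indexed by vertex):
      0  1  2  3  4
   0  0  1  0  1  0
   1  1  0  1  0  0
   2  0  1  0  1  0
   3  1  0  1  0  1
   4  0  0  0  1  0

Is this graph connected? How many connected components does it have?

Checking connectivity: the graph has 1 connected component(s).
All vertices are reachable from each other. The graph IS connected.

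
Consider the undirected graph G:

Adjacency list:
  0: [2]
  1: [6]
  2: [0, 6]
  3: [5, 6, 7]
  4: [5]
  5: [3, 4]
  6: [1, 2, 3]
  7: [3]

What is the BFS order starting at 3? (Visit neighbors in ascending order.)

BFS from vertex 3 (neighbors processed in ascending order):
Visit order: 3, 5, 6, 7, 4, 1, 2, 0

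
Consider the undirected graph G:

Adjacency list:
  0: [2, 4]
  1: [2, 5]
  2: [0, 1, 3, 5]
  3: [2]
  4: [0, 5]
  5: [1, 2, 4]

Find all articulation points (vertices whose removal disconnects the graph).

An articulation point is a vertex whose removal disconnects the graph.
Articulation points: [2]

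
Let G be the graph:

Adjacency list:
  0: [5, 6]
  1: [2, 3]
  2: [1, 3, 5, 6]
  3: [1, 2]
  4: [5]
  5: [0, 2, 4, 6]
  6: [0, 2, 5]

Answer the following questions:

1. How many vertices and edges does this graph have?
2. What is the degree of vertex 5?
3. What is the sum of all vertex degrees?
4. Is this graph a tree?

Count: 7 vertices, 9 edges.
Vertex 5 has neighbors [0, 2, 4, 6], degree = 4.
Handshaking lemma: 2 * 9 = 18.
A tree on 7 vertices has 6 edges. This graph has 9 edges (3 extra). Not a tree.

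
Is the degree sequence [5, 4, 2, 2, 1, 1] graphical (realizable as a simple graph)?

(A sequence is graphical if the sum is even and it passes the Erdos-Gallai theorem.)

Sum of degrees = 15. Sum is odd, so the sequence is NOT graphical.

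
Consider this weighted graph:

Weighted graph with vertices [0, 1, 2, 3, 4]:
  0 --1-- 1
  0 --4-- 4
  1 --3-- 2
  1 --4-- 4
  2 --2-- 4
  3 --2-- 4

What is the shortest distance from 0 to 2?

Using Dijkstra's algorithm from vertex 0:
Shortest path: 0 -> 1 -> 2
Total weight: 1 + 3 = 4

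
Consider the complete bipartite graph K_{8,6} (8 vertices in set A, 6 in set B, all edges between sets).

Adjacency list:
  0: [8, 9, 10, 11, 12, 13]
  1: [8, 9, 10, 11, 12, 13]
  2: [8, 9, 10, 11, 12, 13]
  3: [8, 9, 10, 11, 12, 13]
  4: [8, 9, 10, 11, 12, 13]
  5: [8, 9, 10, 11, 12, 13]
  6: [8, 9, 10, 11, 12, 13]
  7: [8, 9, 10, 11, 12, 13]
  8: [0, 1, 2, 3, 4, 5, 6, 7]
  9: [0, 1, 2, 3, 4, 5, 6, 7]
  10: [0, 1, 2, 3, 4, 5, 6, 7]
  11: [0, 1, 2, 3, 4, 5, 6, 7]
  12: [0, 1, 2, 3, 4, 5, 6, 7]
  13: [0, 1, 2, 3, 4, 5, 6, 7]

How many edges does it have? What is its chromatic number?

K_{8,6} has 8 * 6 = 48 edges.
Bipartite graphs have chromatic number 2 (color each partition differently).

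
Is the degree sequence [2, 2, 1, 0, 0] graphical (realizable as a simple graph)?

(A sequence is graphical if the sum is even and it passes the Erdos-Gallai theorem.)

Sum of degrees = 5. Sum is odd, so the sequence is NOT graphical.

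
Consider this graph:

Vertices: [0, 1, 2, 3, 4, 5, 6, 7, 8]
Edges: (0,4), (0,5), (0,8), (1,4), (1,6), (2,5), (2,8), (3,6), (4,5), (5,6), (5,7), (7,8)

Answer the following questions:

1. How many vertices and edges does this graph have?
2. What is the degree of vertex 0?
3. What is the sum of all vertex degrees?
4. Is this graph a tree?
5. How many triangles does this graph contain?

Count: 9 vertices, 12 edges.
Vertex 0 has neighbors [4, 5, 8], degree = 3.
Handshaking lemma: 2 * 12 = 24.
A tree on 9 vertices has 8 edges. This graph has 12 edges (4 extra). Not a tree.
Number of triangles = 1.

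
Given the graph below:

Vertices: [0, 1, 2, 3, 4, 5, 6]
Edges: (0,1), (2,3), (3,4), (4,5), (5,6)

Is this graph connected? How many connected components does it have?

Checking connectivity: the graph has 2 connected component(s).
Components: [[0, 1], [2, 3, 4, 5, 6]]. The graph is NOT connected.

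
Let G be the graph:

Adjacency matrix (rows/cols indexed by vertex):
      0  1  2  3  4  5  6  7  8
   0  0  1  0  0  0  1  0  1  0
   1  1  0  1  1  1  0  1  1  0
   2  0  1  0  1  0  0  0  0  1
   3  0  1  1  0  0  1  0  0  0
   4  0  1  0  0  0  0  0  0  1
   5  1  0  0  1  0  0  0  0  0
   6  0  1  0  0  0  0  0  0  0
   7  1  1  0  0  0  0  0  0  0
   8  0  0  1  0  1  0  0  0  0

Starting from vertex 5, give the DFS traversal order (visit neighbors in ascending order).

DFS from vertex 5 (neighbors processed in ascending order):
Visit order: 5, 0, 1, 2, 3, 8, 4, 6, 7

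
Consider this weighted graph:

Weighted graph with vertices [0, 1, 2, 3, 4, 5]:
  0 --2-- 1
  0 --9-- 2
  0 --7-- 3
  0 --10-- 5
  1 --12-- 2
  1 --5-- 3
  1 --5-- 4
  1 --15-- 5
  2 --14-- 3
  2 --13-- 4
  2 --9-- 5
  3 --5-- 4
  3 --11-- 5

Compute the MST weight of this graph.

Applying Kruskal's algorithm (sort edges by weight, add if no cycle):
  Add (0,1) w=2
  Add (1,4) w=5
  Add (1,3) w=5
  Skip (3,4) w=5 (creates cycle)
  Skip (0,3) w=7 (creates cycle)
  Add (0,2) w=9
  Add (2,5) w=9
  Skip (0,5) w=10 (creates cycle)
  Skip (3,5) w=11 (creates cycle)
  Skip (1,2) w=12 (creates cycle)
  Skip (2,4) w=13 (creates cycle)
  Skip (2,3) w=14 (creates cycle)
  Skip (1,5) w=15 (creates cycle)
MST weight = 30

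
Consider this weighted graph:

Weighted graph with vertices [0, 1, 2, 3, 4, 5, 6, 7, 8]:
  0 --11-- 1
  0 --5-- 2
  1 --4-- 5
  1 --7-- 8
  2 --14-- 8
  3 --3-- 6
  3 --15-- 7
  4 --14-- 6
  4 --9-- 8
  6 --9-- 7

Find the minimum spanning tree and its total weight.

Applying Kruskal's algorithm (sort edges by weight, add if no cycle):
  Add (3,6) w=3
  Add (1,5) w=4
  Add (0,2) w=5
  Add (1,8) w=7
  Add (4,8) w=9
  Add (6,7) w=9
  Add (0,1) w=11
  Skip (2,8) w=14 (creates cycle)
  Add (4,6) w=14
  Skip (3,7) w=15 (creates cycle)
MST weight = 62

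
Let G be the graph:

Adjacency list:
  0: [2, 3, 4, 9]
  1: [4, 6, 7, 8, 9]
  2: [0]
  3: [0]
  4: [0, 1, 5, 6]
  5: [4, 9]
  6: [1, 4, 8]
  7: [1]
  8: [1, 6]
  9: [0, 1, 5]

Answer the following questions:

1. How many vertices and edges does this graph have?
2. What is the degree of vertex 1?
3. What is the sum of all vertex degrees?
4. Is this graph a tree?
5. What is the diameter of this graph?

Count: 10 vertices, 13 edges.
Vertex 1 has neighbors [4, 6, 7, 8, 9], degree = 5.
Handshaking lemma: 2 * 13 = 26.
A tree on 10 vertices has 9 edges. This graph has 13 edges (4 extra). Not a tree.
Diameter (longest shortest path) = 4.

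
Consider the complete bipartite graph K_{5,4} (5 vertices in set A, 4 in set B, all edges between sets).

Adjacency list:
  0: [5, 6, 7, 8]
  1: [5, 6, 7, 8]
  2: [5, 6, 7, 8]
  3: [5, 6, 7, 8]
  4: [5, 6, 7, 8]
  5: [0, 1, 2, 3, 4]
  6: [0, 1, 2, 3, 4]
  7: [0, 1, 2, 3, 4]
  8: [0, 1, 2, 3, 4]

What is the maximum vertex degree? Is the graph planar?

Set-A vertices have degree 4; set-B vertices have degree 5. Maximum degree = max(5,4) = 5.
K_{5,4} contains K_{3,3} as a subgraph (since both sides have >= 3 vertices); by Kuratowski's theorem it is not planar.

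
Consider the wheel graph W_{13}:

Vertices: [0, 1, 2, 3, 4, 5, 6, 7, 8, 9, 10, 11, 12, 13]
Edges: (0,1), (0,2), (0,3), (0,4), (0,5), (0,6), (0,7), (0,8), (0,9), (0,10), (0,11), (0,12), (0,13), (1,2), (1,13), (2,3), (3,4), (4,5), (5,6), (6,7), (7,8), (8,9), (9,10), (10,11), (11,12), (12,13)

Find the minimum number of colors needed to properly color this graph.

W_{13} = C_{13} plus a hub adjacent to every cycle vertex.
The outer cycle needs 3 colors (odd cycle); the hub is adjacent to all of them so needs a fresh color.
Chromatic number = 3 + 1 = 4.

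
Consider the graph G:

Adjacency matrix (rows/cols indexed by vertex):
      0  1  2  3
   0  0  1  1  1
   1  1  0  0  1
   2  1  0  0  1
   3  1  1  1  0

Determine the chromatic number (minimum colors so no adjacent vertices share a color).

The graph has a maximum clique of size 3 (lower bound on chromatic number).
A valid 3-coloring: {0: 0, 1: 2, 2: 2, 3: 1}.
Chromatic number = 3.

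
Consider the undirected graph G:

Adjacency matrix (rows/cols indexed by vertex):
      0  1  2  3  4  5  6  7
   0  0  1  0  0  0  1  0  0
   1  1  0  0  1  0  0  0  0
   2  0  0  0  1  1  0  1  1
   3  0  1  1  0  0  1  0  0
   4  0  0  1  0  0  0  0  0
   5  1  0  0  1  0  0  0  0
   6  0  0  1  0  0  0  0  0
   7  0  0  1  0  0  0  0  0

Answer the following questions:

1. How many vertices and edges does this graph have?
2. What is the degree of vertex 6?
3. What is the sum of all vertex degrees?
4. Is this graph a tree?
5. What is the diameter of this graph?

Count: 8 vertices, 8 edges.
Vertex 6 has neighbors [2], degree = 1.
Handshaking lemma: 2 * 8 = 16.
A tree on 8 vertices has 7 edges. This graph has 8 edges (1 extra). Not a tree.
Diameter (longest shortest path) = 4.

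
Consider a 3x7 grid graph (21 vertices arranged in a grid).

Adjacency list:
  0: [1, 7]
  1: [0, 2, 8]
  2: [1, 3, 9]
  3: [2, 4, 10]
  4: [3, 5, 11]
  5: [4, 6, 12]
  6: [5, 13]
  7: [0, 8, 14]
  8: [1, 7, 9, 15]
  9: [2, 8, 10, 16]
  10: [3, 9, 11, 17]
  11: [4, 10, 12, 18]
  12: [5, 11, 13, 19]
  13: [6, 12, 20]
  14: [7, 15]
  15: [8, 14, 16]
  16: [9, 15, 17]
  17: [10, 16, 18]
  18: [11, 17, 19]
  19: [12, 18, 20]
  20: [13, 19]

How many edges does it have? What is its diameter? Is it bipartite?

A 3x7 grid has 14 vertical edges and 18 horizontal edges.
Total edges = 14 + 18 = 32.
Diameter = (3-1) + (7-1) = 8 (corner to opposite corner).
Grid graphs are bipartite (checkerboard coloring).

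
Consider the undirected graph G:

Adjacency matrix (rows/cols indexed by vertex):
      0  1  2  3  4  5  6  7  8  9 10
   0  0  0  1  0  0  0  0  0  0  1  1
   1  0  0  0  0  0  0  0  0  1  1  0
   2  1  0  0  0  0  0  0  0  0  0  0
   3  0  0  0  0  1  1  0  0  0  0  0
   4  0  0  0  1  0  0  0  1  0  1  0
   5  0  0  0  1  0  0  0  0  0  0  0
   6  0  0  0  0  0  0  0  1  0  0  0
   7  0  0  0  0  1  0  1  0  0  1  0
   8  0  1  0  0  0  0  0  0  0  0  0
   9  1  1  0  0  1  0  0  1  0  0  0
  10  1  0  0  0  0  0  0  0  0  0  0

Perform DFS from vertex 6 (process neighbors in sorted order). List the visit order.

DFS from vertex 6 (neighbors processed in ascending order):
Visit order: 6, 7, 4, 3, 5, 9, 0, 2, 10, 1, 8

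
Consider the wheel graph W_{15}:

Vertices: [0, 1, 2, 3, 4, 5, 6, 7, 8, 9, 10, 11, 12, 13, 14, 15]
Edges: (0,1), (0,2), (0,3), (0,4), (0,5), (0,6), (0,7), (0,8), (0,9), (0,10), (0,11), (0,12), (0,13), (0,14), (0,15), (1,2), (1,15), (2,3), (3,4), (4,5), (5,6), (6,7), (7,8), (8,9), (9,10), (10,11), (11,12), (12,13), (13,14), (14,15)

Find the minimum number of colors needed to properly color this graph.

W_{15} = C_{15} plus a hub adjacent to every cycle vertex.
The outer cycle needs 3 colors (odd cycle); the hub is adjacent to all of them so needs a fresh color.
Chromatic number = 3 + 1 = 4.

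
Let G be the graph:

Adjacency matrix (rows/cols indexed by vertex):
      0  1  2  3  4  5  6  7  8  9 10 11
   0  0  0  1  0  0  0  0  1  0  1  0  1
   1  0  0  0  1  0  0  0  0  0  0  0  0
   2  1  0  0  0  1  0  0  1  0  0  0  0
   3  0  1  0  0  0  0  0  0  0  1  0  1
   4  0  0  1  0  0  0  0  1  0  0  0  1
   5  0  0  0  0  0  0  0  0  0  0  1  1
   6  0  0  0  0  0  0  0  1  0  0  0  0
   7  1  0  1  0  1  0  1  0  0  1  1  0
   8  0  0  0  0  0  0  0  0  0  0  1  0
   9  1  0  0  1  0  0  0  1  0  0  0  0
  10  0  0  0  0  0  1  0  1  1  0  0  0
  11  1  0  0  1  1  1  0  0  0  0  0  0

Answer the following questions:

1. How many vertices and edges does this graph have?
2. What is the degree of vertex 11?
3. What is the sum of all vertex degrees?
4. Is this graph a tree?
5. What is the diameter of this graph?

Count: 12 vertices, 17 edges.
Vertex 11 has neighbors [0, 3, 4, 5], degree = 4.
Handshaking lemma: 2 * 17 = 34.
A tree on 12 vertices has 11 edges. This graph has 17 edges (6 extra). Not a tree.
Diameter (longest shortest path) = 5.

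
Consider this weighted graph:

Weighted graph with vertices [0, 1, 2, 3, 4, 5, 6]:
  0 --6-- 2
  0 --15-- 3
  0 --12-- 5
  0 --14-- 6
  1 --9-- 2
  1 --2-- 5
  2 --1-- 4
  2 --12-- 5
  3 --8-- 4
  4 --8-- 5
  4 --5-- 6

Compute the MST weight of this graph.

Applying Kruskal's algorithm (sort edges by weight, add if no cycle):
  Add (2,4) w=1
  Add (1,5) w=2
  Add (4,6) w=5
  Add (0,2) w=6
  Add (3,4) w=8
  Add (4,5) w=8
  Skip (1,2) w=9 (creates cycle)
  Skip (0,5) w=12 (creates cycle)
  Skip (2,5) w=12 (creates cycle)
  Skip (0,6) w=14 (creates cycle)
  Skip (0,3) w=15 (creates cycle)
MST weight = 30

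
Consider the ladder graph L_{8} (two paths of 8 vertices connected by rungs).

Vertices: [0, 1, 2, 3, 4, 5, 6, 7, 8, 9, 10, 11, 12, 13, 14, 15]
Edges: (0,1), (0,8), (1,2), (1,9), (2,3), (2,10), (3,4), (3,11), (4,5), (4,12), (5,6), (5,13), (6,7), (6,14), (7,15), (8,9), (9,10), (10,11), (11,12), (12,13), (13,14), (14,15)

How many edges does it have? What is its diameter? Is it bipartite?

Ladder graph L_{8}: 8 rungs + 2 * (8-1) path edges = 8 + 14 = 22 edges.
Diameter = 8.
Ladder graphs are bipartite (alternating coloring along each path).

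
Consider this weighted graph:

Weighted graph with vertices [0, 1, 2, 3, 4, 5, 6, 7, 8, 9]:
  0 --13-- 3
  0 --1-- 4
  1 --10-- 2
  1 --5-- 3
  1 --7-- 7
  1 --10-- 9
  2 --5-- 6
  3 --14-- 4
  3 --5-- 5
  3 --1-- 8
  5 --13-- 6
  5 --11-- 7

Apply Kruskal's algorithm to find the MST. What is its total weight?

Applying Kruskal's algorithm (sort edges by weight, add if no cycle):
  Add (0,4) w=1
  Add (3,8) w=1
  Add (1,3) w=5
  Add (2,6) w=5
  Add (3,5) w=5
  Add (1,7) w=7
  Add (1,2) w=10
  Add (1,9) w=10
  Skip (5,7) w=11 (creates cycle)
  Add (0,3) w=13
  Skip (5,6) w=13 (creates cycle)
  Skip (3,4) w=14 (creates cycle)
MST weight = 57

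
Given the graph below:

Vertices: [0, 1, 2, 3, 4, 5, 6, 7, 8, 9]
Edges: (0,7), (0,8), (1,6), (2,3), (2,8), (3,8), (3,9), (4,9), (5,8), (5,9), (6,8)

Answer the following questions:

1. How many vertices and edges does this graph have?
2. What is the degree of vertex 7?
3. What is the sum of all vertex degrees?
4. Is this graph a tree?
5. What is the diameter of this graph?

Count: 10 vertices, 11 edges.
Vertex 7 has neighbors [0], degree = 1.
Handshaking lemma: 2 * 11 = 22.
A tree on 10 vertices has 9 edges. This graph has 11 edges (2 extra). Not a tree.
Diameter (longest shortest path) = 5.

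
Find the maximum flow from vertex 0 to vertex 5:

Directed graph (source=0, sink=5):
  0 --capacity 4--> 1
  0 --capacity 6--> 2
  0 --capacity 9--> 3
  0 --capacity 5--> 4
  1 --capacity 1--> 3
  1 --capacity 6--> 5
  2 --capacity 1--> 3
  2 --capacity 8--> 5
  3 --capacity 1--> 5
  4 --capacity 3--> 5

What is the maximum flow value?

Computing max flow:
  Flow on (0->1): 4/4
  Flow on (0->2): 6/6
  Flow on (0->3): 1/9
  Flow on (0->4): 3/5
  Flow on (1->5): 4/6
  Flow on (2->5): 6/8
  Flow on (3->5): 1/1
  Flow on (4->5): 3/3
Maximum flow = 14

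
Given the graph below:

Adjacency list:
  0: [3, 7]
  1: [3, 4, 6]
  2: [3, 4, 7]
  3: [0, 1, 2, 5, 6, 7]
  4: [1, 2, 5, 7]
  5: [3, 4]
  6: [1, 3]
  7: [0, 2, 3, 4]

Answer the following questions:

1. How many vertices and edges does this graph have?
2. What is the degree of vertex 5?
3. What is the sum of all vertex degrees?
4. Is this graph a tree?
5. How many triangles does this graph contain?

Count: 8 vertices, 13 edges.
Vertex 5 has neighbors [3, 4], degree = 2.
Handshaking lemma: 2 * 13 = 26.
A tree on 8 vertices has 7 edges. This graph has 13 edges (6 extra). Not a tree.
Number of triangles = 4.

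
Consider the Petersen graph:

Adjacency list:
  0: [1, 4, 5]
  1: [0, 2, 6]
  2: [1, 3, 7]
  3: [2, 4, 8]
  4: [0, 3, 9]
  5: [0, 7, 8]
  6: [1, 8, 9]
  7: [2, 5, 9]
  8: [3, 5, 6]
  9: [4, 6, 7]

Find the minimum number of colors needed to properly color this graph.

The Petersen graph contains odd cycles (e.g. the outer 5-cycle), so chi >= 3.
A proper 3-coloring exists (it is a well-known 3-chromatic graph).
Chromatic number = 3.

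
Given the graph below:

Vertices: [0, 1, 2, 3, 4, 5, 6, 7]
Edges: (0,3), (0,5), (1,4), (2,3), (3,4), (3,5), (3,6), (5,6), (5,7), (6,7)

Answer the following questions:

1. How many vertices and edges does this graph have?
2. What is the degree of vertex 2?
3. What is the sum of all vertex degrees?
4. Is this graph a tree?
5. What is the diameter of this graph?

Count: 8 vertices, 10 edges.
Vertex 2 has neighbors [3], degree = 1.
Handshaking lemma: 2 * 10 = 20.
A tree on 8 vertices has 7 edges. This graph has 10 edges (3 extra). Not a tree.
Diameter (longest shortest path) = 4.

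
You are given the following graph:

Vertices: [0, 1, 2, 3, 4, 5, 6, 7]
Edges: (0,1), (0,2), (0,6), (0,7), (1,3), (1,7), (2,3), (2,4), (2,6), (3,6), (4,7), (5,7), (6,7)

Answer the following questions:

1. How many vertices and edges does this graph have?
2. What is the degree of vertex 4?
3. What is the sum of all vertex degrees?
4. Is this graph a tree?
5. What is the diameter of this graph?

Count: 8 vertices, 13 edges.
Vertex 4 has neighbors [2, 7], degree = 2.
Handshaking lemma: 2 * 13 = 26.
A tree on 8 vertices has 7 edges. This graph has 13 edges (6 extra). Not a tree.
Diameter (longest shortest path) = 3.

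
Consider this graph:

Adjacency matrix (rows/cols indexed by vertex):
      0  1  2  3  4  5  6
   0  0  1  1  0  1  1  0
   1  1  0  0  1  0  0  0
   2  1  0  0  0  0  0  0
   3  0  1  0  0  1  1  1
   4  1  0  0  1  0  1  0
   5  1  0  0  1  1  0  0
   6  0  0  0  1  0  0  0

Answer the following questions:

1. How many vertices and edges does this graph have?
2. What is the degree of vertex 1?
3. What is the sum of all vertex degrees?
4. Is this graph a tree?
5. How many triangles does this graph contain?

Count: 7 vertices, 9 edges.
Vertex 1 has neighbors [0, 3], degree = 2.
Handshaking lemma: 2 * 9 = 18.
A tree on 7 vertices has 6 edges. This graph has 9 edges (3 extra). Not a tree.
Number of triangles = 2.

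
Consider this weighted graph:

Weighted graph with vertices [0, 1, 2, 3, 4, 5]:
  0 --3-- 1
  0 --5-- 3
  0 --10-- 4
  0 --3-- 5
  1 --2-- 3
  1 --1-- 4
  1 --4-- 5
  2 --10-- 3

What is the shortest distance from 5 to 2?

Using Dijkstra's algorithm from vertex 5:
Shortest path: 5 -> 1 -> 3 -> 2
Total weight: 4 + 2 + 10 = 16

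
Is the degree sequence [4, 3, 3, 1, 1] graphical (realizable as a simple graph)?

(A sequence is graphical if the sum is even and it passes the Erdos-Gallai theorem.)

Sum of degrees = 12. Sum is even but fails Erdos-Gallai. The sequence is NOT graphical.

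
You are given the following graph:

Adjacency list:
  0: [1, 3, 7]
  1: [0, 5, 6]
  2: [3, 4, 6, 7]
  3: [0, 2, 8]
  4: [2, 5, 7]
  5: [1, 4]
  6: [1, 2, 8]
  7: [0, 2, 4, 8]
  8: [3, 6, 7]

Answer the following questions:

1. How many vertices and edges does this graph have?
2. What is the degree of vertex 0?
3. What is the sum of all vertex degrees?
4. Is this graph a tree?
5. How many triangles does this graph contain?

Count: 9 vertices, 14 edges.
Vertex 0 has neighbors [1, 3, 7], degree = 3.
Handshaking lemma: 2 * 14 = 28.
A tree on 9 vertices has 8 edges. This graph has 14 edges (6 extra). Not a tree.
Number of triangles = 1.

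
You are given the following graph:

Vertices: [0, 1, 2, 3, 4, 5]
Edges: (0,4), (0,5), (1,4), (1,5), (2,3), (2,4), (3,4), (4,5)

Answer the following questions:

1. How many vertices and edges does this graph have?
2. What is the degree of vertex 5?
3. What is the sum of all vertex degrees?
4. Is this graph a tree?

Count: 6 vertices, 8 edges.
Vertex 5 has neighbors [0, 1, 4], degree = 3.
Handshaking lemma: 2 * 8 = 16.
A tree on 6 vertices has 5 edges. This graph has 8 edges (3 extra). Not a tree.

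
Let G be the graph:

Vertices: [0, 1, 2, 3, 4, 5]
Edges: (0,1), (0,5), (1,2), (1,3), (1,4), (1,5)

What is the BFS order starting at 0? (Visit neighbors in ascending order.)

BFS from vertex 0 (neighbors processed in ascending order):
Visit order: 0, 1, 5, 2, 3, 4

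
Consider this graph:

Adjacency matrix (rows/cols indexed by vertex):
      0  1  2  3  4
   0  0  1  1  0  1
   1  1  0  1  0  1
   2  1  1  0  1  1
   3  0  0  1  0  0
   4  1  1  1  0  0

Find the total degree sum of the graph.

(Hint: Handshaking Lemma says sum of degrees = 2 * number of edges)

Count edges: 7 edges.
By Handshaking Lemma: sum of degrees = 2 * 7 = 14.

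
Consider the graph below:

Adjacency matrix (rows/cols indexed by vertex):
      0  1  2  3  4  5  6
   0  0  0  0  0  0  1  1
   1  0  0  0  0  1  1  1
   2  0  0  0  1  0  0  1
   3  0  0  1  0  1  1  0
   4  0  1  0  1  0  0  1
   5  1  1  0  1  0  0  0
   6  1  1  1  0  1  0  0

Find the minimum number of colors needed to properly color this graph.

The graph has a maximum clique of size 3 (lower bound on chromatic number).
A valid 3-coloring: {0: 1, 1: 1, 2: 1, 3: 0, 4: 2, 5: 2, 6: 0}.
Chromatic number = 3.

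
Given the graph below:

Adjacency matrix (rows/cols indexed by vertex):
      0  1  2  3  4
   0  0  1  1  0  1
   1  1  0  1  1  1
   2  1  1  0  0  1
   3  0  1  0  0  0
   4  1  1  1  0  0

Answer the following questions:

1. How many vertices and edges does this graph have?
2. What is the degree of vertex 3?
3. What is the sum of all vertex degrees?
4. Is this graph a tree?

Count: 5 vertices, 7 edges.
Vertex 3 has neighbors [1], degree = 1.
Handshaking lemma: 2 * 7 = 14.
A tree on 5 vertices has 4 edges. This graph has 7 edges (3 extra). Not a tree.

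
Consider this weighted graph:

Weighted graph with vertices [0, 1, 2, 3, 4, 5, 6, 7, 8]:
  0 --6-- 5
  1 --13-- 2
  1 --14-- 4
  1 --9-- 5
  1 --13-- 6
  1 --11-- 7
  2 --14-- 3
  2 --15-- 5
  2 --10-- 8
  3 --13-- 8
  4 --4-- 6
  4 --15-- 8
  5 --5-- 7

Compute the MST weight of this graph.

Applying Kruskal's algorithm (sort edges by weight, add if no cycle):
  Add (4,6) w=4
  Add (5,7) w=5
  Add (0,5) w=6
  Add (1,5) w=9
  Add (2,8) w=10
  Skip (1,7) w=11 (creates cycle)
  Add (1,2) w=13
  Add (1,6) w=13
  Add (3,8) w=13
  Skip (1,4) w=14 (creates cycle)
  Skip (2,3) w=14 (creates cycle)
  Skip (2,5) w=15 (creates cycle)
  Skip (4,8) w=15 (creates cycle)
MST weight = 73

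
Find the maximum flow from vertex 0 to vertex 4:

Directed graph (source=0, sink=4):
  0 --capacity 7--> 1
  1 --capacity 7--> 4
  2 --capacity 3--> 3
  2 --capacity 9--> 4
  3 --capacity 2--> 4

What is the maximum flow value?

Computing max flow:
  Flow on (0->1): 7/7
  Flow on (1->4): 7/7
Maximum flow = 7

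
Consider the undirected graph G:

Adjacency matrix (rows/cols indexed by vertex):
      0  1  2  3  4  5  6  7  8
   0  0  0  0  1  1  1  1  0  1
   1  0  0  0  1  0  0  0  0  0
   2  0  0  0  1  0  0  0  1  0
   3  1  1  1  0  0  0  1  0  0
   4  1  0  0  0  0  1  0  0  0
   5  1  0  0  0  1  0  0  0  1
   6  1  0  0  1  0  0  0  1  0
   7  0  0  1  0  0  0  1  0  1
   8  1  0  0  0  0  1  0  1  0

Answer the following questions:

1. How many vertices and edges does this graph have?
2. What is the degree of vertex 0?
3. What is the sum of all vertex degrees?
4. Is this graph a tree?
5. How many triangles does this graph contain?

Count: 9 vertices, 13 edges.
Vertex 0 has neighbors [3, 4, 5, 6, 8], degree = 5.
Handshaking lemma: 2 * 13 = 26.
A tree on 9 vertices has 8 edges. This graph has 13 edges (5 extra). Not a tree.
Number of triangles = 3.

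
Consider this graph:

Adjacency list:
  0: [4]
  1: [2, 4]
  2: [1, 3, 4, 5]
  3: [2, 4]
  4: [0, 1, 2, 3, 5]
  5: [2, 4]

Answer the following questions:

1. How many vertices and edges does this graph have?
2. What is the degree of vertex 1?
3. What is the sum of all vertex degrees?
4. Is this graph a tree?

Count: 6 vertices, 8 edges.
Vertex 1 has neighbors [2, 4], degree = 2.
Handshaking lemma: 2 * 8 = 16.
A tree on 6 vertices has 5 edges. This graph has 8 edges (3 extra). Not a tree.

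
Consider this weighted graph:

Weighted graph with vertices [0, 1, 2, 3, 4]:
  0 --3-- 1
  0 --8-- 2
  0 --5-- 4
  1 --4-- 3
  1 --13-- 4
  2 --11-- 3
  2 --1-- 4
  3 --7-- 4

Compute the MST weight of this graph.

Applying Kruskal's algorithm (sort edges by weight, add if no cycle):
  Add (2,4) w=1
  Add (0,1) w=3
  Add (1,3) w=4
  Add (0,4) w=5
  Skip (3,4) w=7 (creates cycle)
  Skip (0,2) w=8 (creates cycle)
  Skip (2,3) w=11 (creates cycle)
  Skip (1,4) w=13 (creates cycle)
MST weight = 13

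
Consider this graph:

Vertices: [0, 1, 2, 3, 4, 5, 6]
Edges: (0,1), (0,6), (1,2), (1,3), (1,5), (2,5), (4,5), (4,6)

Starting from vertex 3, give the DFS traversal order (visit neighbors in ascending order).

DFS from vertex 3 (neighbors processed in ascending order):
Visit order: 3, 1, 0, 6, 4, 5, 2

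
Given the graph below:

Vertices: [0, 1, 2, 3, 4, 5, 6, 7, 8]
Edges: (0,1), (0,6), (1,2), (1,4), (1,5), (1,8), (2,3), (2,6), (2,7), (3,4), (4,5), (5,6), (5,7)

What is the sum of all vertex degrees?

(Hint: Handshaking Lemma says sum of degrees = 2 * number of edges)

Count edges: 13 edges.
By Handshaking Lemma: sum of degrees = 2 * 13 = 26.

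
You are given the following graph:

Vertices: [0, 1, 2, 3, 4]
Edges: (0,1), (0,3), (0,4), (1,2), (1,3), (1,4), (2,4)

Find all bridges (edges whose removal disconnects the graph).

No bridges found. The graph is 2-edge-connected (no single edge removal disconnects it).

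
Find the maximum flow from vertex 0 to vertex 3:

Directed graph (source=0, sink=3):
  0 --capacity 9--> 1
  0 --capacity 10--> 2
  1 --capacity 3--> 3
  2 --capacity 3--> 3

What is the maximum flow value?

Computing max flow:
  Flow on (0->1): 3/9
  Flow on (0->2): 3/10
  Flow on (1->3): 3/3
  Flow on (2->3): 3/3
Maximum flow = 6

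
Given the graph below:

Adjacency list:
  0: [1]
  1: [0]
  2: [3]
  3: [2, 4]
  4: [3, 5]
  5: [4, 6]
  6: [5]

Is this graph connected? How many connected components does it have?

Checking connectivity: the graph has 2 connected component(s).
Components: [[0, 1], [2, 3, 4, 5, 6]]. The graph is NOT connected.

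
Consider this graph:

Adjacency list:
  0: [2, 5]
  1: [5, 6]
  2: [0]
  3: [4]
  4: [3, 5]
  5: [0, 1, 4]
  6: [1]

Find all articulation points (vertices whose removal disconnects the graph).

An articulation point is a vertex whose removal disconnects the graph.
Articulation points: [0, 1, 4, 5]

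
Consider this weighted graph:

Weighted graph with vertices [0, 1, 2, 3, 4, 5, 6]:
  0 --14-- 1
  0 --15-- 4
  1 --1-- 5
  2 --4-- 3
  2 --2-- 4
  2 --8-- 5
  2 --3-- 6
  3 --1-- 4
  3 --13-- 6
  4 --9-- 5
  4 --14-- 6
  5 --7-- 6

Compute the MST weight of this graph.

Applying Kruskal's algorithm (sort edges by weight, add if no cycle):
  Add (1,5) w=1
  Add (3,4) w=1
  Add (2,4) w=2
  Add (2,6) w=3
  Skip (2,3) w=4 (creates cycle)
  Add (5,6) w=7
  Skip (2,5) w=8 (creates cycle)
  Skip (4,5) w=9 (creates cycle)
  Skip (3,6) w=13 (creates cycle)
  Add (0,1) w=14
  Skip (4,6) w=14 (creates cycle)
  Skip (0,4) w=15 (creates cycle)
MST weight = 28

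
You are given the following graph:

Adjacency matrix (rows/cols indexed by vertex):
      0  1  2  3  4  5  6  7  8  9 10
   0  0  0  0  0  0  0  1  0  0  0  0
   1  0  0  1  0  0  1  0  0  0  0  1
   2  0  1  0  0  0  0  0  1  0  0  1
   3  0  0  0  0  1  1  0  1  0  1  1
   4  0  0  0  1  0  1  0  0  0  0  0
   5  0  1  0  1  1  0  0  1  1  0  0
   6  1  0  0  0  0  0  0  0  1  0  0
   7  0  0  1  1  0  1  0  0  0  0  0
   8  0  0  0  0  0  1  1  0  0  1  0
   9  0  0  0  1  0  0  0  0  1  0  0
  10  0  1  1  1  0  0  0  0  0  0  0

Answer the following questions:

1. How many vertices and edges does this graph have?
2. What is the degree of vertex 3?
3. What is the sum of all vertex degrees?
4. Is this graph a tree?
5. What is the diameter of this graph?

Count: 11 vertices, 16 edges.
Vertex 3 has neighbors [4, 5, 7, 9, 10], degree = 5.
Handshaking lemma: 2 * 16 = 32.
A tree on 11 vertices has 10 edges. This graph has 16 edges (6 extra). Not a tree.
Diameter (longest shortest path) = 5.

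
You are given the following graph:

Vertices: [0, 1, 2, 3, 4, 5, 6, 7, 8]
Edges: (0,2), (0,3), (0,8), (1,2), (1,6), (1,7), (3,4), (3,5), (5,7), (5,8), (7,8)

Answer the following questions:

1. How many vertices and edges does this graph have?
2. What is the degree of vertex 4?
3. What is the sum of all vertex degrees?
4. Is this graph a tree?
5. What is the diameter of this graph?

Count: 9 vertices, 11 edges.
Vertex 4 has neighbors [3], degree = 1.
Handshaking lemma: 2 * 11 = 22.
A tree on 9 vertices has 8 edges. This graph has 11 edges (3 extra). Not a tree.
Diameter (longest shortest path) = 5.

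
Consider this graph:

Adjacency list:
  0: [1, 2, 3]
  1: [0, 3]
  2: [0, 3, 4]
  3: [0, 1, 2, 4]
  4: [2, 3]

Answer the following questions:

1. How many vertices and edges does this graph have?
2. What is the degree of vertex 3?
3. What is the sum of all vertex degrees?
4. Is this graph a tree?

Count: 5 vertices, 7 edges.
Vertex 3 has neighbors [0, 1, 2, 4], degree = 4.
Handshaking lemma: 2 * 7 = 14.
A tree on 5 vertices has 4 edges. This graph has 7 edges (3 extra). Not a tree.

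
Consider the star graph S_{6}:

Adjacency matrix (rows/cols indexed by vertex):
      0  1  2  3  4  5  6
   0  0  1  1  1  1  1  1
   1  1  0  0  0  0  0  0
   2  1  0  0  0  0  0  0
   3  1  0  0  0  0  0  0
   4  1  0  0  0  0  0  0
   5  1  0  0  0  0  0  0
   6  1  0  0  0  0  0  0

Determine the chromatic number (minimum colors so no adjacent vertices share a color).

S_{6} has one hub adjacent to 6 leaves; leaves are pairwise non-adjacent.
Color the hub 0 and every leaf 1.
Chromatic number = 2.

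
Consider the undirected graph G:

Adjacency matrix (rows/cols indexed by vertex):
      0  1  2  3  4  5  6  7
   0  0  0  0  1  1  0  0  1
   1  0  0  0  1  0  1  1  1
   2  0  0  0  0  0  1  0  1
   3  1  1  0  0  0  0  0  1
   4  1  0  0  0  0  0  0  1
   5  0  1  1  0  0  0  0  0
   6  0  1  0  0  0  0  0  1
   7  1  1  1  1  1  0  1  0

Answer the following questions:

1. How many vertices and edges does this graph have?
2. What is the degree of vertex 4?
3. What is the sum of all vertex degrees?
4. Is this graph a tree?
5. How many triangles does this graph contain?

Count: 8 vertices, 12 edges.
Vertex 4 has neighbors [0, 7], degree = 2.
Handshaking lemma: 2 * 12 = 24.
A tree on 8 vertices has 7 edges. This graph has 12 edges (5 extra). Not a tree.
Number of triangles = 4.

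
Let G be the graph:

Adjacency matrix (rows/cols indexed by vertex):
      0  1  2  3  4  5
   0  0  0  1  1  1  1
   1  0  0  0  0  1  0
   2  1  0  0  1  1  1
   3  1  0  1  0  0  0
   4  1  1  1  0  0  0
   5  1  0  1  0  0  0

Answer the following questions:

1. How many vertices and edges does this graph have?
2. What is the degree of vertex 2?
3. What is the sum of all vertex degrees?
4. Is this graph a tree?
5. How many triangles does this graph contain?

Count: 6 vertices, 8 edges.
Vertex 2 has neighbors [0, 3, 4, 5], degree = 4.
Handshaking lemma: 2 * 8 = 16.
A tree on 6 vertices has 5 edges. This graph has 8 edges (3 extra). Not a tree.
Number of triangles = 3.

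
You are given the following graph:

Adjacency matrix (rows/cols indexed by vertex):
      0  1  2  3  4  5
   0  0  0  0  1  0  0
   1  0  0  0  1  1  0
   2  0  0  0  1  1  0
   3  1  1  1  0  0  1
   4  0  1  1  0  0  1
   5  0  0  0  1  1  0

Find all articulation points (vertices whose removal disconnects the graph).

An articulation point is a vertex whose removal disconnects the graph.
Articulation points: [3]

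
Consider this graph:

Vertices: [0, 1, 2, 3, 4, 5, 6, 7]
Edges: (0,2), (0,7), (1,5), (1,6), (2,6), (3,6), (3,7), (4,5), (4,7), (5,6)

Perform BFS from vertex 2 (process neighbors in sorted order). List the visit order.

BFS from vertex 2 (neighbors processed in ascending order):
Visit order: 2, 0, 6, 7, 1, 3, 5, 4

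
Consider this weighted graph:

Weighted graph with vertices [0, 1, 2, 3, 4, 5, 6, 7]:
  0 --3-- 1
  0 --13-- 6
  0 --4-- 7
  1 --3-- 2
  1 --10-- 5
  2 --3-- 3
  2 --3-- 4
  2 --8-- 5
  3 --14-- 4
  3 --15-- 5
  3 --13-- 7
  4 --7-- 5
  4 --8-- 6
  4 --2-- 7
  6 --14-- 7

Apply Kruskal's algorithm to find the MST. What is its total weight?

Applying Kruskal's algorithm (sort edges by weight, add if no cycle):
  Add (4,7) w=2
  Add (0,1) w=3
  Add (1,2) w=3
  Add (2,4) w=3
  Add (2,3) w=3
  Skip (0,7) w=4 (creates cycle)
  Add (4,5) w=7
  Skip (2,5) w=8 (creates cycle)
  Add (4,6) w=8
  Skip (1,5) w=10 (creates cycle)
  Skip (0,6) w=13 (creates cycle)
  Skip (3,7) w=13 (creates cycle)
  Skip (3,4) w=14 (creates cycle)
  Skip (6,7) w=14 (creates cycle)
  Skip (3,5) w=15 (creates cycle)
MST weight = 29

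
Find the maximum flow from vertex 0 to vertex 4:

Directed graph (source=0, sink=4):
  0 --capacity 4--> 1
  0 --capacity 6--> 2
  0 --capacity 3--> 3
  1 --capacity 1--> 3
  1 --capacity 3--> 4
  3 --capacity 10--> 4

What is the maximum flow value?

Computing max flow:
  Flow on (0->1): 4/4
  Flow on (0->3): 3/3
  Flow on (1->3): 1/1
  Flow on (1->4): 3/3
  Flow on (3->4): 4/10
Maximum flow = 7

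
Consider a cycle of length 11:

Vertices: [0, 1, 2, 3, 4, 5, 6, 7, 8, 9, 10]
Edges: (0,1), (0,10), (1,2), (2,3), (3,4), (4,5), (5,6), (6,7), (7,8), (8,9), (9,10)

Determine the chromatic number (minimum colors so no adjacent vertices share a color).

This is an odd cycle (C_11). Odd cycles are not bipartite (any 2-coloring forces two adjacent vertices to match), and 3 colors suffice.
Chromatic number = 3.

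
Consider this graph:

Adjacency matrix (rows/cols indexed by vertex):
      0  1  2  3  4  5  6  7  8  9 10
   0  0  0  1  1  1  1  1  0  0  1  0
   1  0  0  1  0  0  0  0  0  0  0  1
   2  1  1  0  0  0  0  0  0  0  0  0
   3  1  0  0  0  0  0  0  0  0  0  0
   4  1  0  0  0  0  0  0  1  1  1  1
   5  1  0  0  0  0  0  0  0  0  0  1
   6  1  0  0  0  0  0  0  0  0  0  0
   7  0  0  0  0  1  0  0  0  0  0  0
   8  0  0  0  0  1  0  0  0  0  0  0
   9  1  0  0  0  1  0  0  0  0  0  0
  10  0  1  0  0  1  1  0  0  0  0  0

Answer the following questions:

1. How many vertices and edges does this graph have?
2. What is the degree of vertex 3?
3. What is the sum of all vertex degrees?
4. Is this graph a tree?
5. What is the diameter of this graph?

Count: 11 vertices, 13 edges.
Vertex 3 has neighbors [0], degree = 1.
Handshaking lemma: 2 * 13 = 26.
A tree on 11 vertices has 10 edges. This graph has 13 edges (3 extra). Not a tree.
Diameter (longest shortest path) = 3.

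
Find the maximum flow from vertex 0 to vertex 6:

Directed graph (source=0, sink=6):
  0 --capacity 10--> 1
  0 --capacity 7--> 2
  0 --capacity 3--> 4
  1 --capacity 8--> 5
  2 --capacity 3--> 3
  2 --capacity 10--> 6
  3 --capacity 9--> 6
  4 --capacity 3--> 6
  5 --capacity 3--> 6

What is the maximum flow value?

Computing max flow:
  Flow on (0->1): 3/10
  Flow on (0->2): 7/7
  Flow on (0->4): 3/3
  Flow on (1->5): 3/8
  Flow on (2->6): 7/10
  Flow on (4->6): 3/3
  Flow on (5->6): 3/3
Maximum flow = 13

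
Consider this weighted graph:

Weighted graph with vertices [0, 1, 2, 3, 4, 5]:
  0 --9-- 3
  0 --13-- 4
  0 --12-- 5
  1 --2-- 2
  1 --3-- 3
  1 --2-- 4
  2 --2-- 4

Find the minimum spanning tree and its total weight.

Applying Kruskal's algorithm (sort edges by weight, add if no cycle):
  Add (1,2) w=2
  Add (1,4) w=2
  Skip (2,4) w=2 (creates cycle)
  Add (1,3) w=3
  Add (0,3) w=9
  Add (0,5) w=12
  Skip (0,4) w=13 (creates cycle)
MST weight = 28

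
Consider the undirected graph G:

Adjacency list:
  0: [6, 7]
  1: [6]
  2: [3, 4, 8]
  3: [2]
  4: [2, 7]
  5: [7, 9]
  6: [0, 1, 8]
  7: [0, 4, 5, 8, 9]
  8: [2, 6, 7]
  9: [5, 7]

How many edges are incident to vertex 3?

Vertex 3 has neighbors [2], so deg(3) = 1.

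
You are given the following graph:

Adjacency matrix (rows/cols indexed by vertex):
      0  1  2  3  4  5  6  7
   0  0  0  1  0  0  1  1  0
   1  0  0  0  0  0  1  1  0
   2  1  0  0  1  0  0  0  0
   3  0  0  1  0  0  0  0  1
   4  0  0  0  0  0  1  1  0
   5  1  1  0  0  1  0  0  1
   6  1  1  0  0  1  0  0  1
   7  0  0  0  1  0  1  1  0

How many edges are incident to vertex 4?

Vertex 4 has neighbors [5, 6], so deg(4) = 2.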